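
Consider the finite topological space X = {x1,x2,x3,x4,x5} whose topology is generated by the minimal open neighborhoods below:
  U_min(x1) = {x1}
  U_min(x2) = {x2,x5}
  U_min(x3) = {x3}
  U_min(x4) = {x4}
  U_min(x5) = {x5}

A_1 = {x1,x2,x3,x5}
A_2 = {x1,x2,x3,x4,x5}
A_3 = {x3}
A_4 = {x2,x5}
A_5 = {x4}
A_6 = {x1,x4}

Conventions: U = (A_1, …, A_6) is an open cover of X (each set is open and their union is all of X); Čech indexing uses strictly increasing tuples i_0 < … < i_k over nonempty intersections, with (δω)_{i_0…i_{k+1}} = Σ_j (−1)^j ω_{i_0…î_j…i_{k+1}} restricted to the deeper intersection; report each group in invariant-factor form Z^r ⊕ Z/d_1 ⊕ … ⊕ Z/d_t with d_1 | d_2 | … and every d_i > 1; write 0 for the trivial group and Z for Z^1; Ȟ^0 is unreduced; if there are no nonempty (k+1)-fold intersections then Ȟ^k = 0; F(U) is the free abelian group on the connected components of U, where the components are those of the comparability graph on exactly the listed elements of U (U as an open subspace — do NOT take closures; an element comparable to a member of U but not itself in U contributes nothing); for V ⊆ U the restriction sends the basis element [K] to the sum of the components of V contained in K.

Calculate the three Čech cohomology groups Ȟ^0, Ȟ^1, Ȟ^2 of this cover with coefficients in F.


Ȟ^0 = Z^4, Ȟ^1 = 0 and Ȟ^2 = 0

nonempty overlaps:
  A12={x1,x2,x3,x5} A13={x3} A14={x2,x5} A16={x1} A23={x3} A24={x2,x5} A25={x4} A26={x1,x4} A56={x4}
  A123={x3} A124={x2,x5} A126={x1} A256={x4}
components per intersection:
  A1: {x1} {x2,x5} {x3}
  A2: {x1} {x2,x5} {x3} {x4}
  A3: {x3}
  A4: {x2,x5}
  A5: {x4}
  A6: {x1} {x4}
  A12: {x1} {x2,x5} {x3}
  A13: {x3}
  A14: {x2,x5}
  A16: {x1}
  A23: {x3}
  A24: {x2,x5}
  A25: {x4}
  A26: {x1} {x4}
  A56: {x4}
  A123: {x3}
  A124: {x2,x5}
  A126: {x1}
  A256: {x4}
C dims 12,12,4; δ0: rk 8, SNF 1^8; δ1: rk 4, SNF 1^4
degree 0: 12−8−0 = 4 → Ȟ^0 ≅ Z^4
degree 1: 12−4−8 = 0 → Ȟ^1 ≅ 0
degree 2: 4−0−4 = 0 → Ȟ^2 ≅ 0


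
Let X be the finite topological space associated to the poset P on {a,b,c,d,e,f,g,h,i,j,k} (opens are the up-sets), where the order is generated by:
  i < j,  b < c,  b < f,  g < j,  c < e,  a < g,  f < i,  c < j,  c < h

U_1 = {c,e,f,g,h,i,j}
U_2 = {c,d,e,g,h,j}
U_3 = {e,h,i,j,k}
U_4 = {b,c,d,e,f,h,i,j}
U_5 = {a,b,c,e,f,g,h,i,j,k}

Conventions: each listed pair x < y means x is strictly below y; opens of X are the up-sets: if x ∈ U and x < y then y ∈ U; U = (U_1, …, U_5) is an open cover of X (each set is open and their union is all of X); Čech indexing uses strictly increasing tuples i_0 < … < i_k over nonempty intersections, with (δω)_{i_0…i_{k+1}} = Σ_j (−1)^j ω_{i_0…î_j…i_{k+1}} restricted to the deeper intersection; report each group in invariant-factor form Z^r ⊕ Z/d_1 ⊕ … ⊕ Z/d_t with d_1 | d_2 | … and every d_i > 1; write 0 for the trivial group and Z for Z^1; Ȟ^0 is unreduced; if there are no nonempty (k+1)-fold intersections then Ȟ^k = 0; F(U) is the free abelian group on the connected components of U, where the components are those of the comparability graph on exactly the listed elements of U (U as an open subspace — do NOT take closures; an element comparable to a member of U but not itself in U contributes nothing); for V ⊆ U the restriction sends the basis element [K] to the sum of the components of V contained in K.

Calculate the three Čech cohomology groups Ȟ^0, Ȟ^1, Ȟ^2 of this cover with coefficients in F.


Ȟ^0 = Z^3, Ȟ^1 = 0 and Ȟ^2 = 0

intersection data:
  U12={c,e,g,h,j} U13={e,h,i,j} U14={c,e,f,h,i,j} U15={c,e,f,g,h,i,j} U23={e,h,j} U24={c,d,e,h,j} U25={c,e,g,h,j} U34={e,h,i,j} U35={e,h,i,j,k} U45={b,c,e,f,h,i,j}
  U123={e,h,j} U124={c,e,h,j} U125={c,e,g,h,j} U134={e,h,i,j} U135={e,h,i,j} U145={c,e,f,h,i,j} U234={e,h,j} U235={e,h,j} U245={c,e,h,j} U345={e,h,i,j}
  U1234={e,h,j} U1235={e,h,j} U1245={c,e,h,j} U1345={e,h,i,j} U2345={e,h,j}
  U12345={e,h,j}
components per intersection:
  U1: {c,e,f,g,h,i,j}
  U2: {c,e,g,h,j} {d}
  U3: {e} {h} {i,j} {k}
  U4: {b,c,e,f,h,i,j} {d}
  U5: {a,b,c,e,f,g,h,i,j} {k}
  U12: {c,e,g,h,j}
  U13: {e} {h} {i,j}
  U14: {c,e,f,h,i,j}
  U15: {c,e,f,g,h,i,j}
  U23: {e} {h} {j}
  U24: {c,e,h,j} {d}
  U25: {c,e,g,h,j}
  U34: {e} {h} {i,j}
  U35: {e} {h} {i,j} {k}
  U45: {b,c,e,f,h,i,j}
  U123: {e} {h} {j}
  U124: {c,e,h,j}
  U125: {c,e,g,h,j}
  U134: {e} {h} {i,j}
  U135: {e} {h} {i,j}
  U145: {c,e,f,h,i,j}
  U234: {e} {h} {j}
  U235: {e} {h} {j}
  U245: {c,e,h,j}
  U345: {e} {h} {i,j}
  U1234: {e} {h} {j}
  U1235: {e} {h} {j}
  U1245: {c,e,h,j}
  U1345: {e} {h} {i,j}
  U2345: {e} {h} {j}
  U12345: {e} {h} {j}
C dims 11,20,22,13; δ0: rk 8, SNF 1^8; δ1: rk 12, SNF 1^12; δ2: rk 10, SNF 1^10
Ȟ^0 = (11 − 8) − 0 = 3, so Ȟ^0 ≅ Z^3
Ȟ^1 = (20 − 12) − 8 = 0, so Ȟ^1 ≅ 0
Ȟ^2 = (22 − 10) − 12 = 0, so Ȟ^2 ≅ 0


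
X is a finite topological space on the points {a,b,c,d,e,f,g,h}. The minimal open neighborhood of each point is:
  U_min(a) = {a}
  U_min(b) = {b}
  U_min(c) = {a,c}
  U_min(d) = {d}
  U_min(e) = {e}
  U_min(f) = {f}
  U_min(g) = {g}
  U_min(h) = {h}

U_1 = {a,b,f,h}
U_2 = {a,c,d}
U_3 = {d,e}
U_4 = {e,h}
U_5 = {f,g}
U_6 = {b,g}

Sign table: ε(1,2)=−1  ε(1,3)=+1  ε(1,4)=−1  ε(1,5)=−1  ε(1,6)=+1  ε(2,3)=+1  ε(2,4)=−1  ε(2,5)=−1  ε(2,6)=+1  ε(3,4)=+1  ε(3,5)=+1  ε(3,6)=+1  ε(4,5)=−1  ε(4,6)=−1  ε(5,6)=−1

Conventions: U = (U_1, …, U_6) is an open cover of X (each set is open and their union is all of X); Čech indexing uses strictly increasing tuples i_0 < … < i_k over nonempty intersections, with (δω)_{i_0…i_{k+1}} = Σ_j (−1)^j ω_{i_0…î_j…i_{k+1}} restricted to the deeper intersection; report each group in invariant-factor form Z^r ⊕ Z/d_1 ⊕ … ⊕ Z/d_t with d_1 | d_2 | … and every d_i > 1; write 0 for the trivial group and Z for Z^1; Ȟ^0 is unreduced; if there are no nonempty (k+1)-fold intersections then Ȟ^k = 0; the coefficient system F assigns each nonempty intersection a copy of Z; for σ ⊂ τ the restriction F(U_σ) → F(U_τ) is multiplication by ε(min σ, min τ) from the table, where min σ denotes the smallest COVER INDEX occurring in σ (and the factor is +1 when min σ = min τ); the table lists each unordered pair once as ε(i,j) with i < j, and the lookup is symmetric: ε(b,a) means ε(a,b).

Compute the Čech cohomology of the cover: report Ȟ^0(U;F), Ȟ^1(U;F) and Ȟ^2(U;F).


Ȟ^0 = Z, Ȟ^1 = Z^2, Ȟ^2 = 0

nonempty overlaps:
  U12={a} U14={h} U15={f} U16={b} U23={d} U34={e} U56={g}
C dims 6,7; δ0: rk 5, SNF 1^5
degree 0: 6−5−0 = 1 → Ȟ^0 ≅ Z
degree 1: 7−0−5 = 2 → Ȟ^1 ≅ Z^2
degree 2: 0−0−0 = 0 → Ȟ^2 ≅ 0


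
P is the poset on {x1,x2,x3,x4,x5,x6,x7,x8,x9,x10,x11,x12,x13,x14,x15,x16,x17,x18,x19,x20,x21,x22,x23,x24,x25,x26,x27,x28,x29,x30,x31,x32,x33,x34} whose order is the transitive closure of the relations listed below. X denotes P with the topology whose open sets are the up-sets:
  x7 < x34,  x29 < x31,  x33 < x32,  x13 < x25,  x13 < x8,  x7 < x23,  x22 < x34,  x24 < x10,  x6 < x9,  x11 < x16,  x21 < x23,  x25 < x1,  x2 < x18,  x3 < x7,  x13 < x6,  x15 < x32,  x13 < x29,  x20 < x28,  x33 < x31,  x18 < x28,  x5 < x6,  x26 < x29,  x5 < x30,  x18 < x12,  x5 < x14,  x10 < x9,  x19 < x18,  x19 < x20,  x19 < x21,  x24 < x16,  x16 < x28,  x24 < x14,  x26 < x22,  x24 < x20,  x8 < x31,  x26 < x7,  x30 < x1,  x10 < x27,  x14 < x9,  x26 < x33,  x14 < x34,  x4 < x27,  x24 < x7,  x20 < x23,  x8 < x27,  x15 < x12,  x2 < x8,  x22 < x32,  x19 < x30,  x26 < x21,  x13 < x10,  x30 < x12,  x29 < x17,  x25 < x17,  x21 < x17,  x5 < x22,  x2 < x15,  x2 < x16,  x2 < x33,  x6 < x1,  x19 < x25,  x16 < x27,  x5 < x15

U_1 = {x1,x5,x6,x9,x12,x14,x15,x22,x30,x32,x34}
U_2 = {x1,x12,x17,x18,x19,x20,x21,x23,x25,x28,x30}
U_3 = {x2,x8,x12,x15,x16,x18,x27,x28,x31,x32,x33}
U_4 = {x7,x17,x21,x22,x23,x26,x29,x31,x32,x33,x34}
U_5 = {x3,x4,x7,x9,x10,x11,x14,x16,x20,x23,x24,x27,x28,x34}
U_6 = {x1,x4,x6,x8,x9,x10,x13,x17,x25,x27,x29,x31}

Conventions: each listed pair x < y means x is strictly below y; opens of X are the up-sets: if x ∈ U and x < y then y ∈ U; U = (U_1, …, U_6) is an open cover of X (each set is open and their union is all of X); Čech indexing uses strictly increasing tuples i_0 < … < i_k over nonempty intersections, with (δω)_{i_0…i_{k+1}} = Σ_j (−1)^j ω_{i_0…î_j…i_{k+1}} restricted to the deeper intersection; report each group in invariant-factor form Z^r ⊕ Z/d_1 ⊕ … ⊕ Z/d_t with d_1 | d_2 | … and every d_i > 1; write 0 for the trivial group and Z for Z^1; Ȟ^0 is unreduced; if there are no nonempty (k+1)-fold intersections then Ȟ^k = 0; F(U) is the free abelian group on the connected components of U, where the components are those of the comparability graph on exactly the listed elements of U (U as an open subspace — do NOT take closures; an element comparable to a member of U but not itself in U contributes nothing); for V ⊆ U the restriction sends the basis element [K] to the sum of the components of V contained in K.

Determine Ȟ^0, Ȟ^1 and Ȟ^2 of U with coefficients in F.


intersection data:
  U12={x1,x12,x30} U13={x12,x15,x32} U14={x22,x32,x34} U15={x9,x14,x34} U16={x1,x6,x9} U23={x12,x18,x28} U24={x17,x21,x23} U25={x20,x23,x28} U26={x1,x17,x25} U34={x31,x32,x33} U35={x16,x27,x28} U36={x8,x27,x31} U45={x7,x23,x34} U46={x17,x29,x31} U56={x4,x9,x10,x27}
  U123={x12} U126={x1} U134={x32} U145={x34} U156={x9} U235={x28} U245={x23} U246={x17} U346={x31} U356={x27}
components per intersection:
  U1: {x1,x5,x6,x9,x12,x14,x15,x22,x30,x32,x34}
  U2: {x1,x12,x17,x18,x19,x20,x21,x23,x25,x28,x30}
  U3: {x2,x8,x12,x15,x16,x18,x27,x28,x31,x32,x33}
  U4: {x7,x17,x21,x22,x23,x26,x29,x31,x32,x33,x34}
  U5: {x3,x4,x7,x9,x10,x11,x14,x16,x20,x23,x24,x27,x28,x34}
  U6: {x1,x4,x6,x8,x9,x10,x13,x17,x25,x27,x29,x31}
  U12: {x1,x12,x30}
  U13: {x12,x15,x32}
  U14: {x22,x32,x34}
  U15: {x9,x14,x34}
  U16: {x1,x6,x9}
  U23: {x12,x18,x28}
  U24: {x17,x21,x23}
  U25: {x20,x23,x28}
  U26: {x1,x17,x25}
  U34: {x31,x32,x33}
  U35: {x16,x27,x28}
  U36: {x8,x27,x31}
  U45: {x7,x23,x34}
  U46: {x17,x29,x31}
  U56: {x4,x9,x10,x27}
  U123: {x12}
  U126: {x1}
  U134: {x32}
  U145: {x34}
  U156: {x9}
  U235: {x28}
  U245: {x23}
  U246: {x17}
  U346: {x31}
  U356: {x27}
C dims 6,15,10; δ0: rk 5, SNF 1^5; δ1: rk 10, SNF 1^9·2
Ȟ^0 = (6 − 5) − 0 = 1, so Ȟ^0 ≅ Z
Ȟ^1 = (15 − 10) − 5 = 0, so Ȟ^1 ≅ 0
Ȟ^2 = (10 − 0) − 10 = 0 plus torsion [2], so Ȟ^2 ≅ Z/2

Ȟ^0 = Z,  Ȟ^1 = 0,  Ȟ^2 = Z/2


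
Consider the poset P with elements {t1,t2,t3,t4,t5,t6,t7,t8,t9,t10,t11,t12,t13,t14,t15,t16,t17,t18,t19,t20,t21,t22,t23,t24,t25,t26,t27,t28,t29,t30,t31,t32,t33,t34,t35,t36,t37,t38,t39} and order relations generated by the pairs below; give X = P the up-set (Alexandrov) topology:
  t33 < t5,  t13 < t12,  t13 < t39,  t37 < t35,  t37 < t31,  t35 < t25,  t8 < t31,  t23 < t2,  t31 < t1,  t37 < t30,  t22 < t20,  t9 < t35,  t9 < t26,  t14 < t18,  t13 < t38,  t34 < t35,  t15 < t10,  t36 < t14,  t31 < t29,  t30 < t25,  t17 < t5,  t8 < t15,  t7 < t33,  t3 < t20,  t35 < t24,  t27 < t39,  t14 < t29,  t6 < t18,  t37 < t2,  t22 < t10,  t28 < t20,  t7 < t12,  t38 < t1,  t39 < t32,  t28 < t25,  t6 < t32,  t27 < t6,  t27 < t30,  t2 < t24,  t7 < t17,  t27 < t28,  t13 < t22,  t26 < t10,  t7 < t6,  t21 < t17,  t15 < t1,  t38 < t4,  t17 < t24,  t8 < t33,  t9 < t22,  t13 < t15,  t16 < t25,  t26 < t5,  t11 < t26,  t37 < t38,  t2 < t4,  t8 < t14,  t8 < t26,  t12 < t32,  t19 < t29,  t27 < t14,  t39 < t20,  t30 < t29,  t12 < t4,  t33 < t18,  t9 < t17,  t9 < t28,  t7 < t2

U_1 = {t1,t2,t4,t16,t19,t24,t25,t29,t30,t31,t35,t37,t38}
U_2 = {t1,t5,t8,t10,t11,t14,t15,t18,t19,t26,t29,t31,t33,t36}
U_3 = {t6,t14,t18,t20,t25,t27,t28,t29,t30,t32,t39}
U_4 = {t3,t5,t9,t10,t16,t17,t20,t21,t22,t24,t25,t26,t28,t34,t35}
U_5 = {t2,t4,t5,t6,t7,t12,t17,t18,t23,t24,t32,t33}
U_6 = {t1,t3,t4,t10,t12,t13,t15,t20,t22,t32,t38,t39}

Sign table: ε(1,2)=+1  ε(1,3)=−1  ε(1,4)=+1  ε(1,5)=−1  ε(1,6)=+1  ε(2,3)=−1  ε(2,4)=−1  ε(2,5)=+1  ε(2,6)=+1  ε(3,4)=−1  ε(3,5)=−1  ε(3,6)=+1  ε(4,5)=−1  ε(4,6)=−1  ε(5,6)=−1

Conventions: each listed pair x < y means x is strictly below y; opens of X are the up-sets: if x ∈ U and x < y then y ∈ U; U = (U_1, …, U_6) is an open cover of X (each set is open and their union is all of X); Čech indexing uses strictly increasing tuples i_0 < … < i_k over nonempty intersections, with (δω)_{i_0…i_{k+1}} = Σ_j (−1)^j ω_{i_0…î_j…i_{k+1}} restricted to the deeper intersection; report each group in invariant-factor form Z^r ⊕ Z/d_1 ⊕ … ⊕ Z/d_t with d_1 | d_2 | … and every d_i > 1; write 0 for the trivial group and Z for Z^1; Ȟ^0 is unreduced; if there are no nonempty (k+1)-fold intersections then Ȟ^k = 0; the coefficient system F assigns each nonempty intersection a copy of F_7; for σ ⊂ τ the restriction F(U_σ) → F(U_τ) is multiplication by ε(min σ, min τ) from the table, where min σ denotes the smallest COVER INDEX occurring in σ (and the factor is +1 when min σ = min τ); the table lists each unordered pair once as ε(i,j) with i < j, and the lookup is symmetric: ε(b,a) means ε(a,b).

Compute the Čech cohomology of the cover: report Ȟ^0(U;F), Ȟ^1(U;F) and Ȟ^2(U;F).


Ȟ^0(U;F) ≅ 0, Ȟ^1(U;F) ≅ 0 and Ȟ^2(U;F) ≅ Z/7

nerve simplices:
  U12={t1,t19,t29,t31} U13={t25,t29,t30} U14={t16,t24,t25,t35} U15={t2,t4,t24} U16={t1,t4,t38} U23={t14,t18,t29} U24={t5,t10,t26} U25={t5,t18,t33} U26={t1,t10,t15} U34={t20,t25,t28} U35={t6,t18,t32} U36={t20,t32,t39} U45={t5,t17,t24} U46={t3,t10,t20,t22} U56={t4,t12,t32}
  U123={t29} U126={t1} U134={t25} U145={t24} U156={t4} U235={t18} U245={t5} U246={t10} U346={t20} U356={t32}
C dims 6,15,10; δ0: rk_F7 6; δ1: rk_F7 9
degree 0: 6−6−0 = 0 → Ȟ^0 ≅ 0
degree 1: 15−9−6 = 0 → Ȟ^1 ≅ 0
degree 2: 10−0−9 = 1 → Ȟ^2 ≅ Z/7


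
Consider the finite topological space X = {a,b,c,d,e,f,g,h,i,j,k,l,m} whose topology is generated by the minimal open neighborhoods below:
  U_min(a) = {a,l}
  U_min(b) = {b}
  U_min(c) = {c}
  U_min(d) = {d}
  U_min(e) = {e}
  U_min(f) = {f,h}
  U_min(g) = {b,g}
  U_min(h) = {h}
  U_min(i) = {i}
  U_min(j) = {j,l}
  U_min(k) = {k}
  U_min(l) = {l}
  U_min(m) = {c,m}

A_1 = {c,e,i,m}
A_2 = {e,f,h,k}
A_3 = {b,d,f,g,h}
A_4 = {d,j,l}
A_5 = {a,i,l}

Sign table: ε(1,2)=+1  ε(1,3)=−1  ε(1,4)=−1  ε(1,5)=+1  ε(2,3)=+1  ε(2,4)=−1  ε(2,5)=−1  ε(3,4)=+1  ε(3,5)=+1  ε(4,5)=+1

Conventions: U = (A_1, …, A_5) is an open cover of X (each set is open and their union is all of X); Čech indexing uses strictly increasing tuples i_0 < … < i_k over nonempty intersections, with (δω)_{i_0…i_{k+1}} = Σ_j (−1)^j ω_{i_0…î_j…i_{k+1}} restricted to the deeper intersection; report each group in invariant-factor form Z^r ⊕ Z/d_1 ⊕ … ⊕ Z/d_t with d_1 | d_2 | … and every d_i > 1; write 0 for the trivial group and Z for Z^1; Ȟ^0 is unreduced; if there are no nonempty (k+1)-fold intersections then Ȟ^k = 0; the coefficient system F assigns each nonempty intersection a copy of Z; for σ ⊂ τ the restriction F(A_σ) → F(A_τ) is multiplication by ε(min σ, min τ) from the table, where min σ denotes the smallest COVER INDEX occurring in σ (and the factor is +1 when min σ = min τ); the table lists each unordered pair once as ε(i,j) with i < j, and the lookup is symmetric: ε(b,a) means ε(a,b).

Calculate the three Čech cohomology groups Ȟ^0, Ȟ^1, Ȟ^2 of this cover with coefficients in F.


Ȟ^0 ≅ Z, Ȟ^1 ≅ Z and Ȟ^2 ≅ 0

nerve simplices:
  A12={e} A15={i} A23={f,h} A34={d} A45={l}
C dims 5,5; δ0: rk 4, SNF 1^4
degree 0: 5−4−0 = 1 → Ȟ^0 ≅ Z
degree 1: 5−0−4 = 1 → Ȟ^1 ≅ Z
degree 2: 0−0−0 = 0 → Ȟ^2 ≅ 0


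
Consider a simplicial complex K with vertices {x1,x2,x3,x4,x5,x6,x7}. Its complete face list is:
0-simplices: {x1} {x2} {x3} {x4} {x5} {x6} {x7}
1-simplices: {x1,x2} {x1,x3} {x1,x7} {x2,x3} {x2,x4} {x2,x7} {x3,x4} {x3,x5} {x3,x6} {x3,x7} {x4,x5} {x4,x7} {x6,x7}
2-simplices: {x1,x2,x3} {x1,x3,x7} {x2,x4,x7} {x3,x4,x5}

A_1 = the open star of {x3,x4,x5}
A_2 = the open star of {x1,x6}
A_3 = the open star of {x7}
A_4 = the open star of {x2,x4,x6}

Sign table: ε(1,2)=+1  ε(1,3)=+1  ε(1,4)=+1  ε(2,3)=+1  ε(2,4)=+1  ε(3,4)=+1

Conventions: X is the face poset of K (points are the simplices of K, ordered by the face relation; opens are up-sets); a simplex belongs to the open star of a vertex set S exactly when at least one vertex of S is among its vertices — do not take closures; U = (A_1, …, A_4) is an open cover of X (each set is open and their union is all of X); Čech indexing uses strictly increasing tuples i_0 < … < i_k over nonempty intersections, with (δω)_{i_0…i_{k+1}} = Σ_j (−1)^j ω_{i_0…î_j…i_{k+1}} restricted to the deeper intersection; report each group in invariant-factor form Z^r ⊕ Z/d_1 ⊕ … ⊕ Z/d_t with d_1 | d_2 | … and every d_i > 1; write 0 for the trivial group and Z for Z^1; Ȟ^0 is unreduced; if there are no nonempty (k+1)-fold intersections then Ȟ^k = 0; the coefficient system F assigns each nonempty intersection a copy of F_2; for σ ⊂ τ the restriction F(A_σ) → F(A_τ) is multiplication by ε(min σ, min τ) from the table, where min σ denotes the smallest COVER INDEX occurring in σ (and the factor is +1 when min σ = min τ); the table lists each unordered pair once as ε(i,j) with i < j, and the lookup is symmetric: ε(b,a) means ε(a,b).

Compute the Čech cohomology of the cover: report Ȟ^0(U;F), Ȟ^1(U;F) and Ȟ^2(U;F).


Ȟ^0(U;F) ≅ Z/2; Ȟ^1(U;F) ≅ 0; Ȟ^2(U;F) ≅ Z/2

nonempty intersections:
  A1={{x3},{x4},{x5},{x1,x3},{x2,x3},{x2,x4},{x3,x4},{x3,x5},{x3,x6},{x3,x7},{x4,x5},{x4,x7},{x1,x2,x3},{x1,x3,x7},{x2,x4,x7},{x3,x4,x5}} A2={{x1},{x6},{x1,x2},{x1,x3},{x1,x7},{x3,x6},{x6,x7},{x1,x2,x3},{x1,x3,x7}} A3={{x7},{x1,x7},{x2,x7},{x3,x7},{x4,x7},{x6,x7},{x1,x3,x7},{x2,x4,x7}} A4={{x2},{x4},{x6},{x1,x2},{x2,x3},{x2,x4},{x2,x7},{x3,x4},{x3,x6},{x4,x5},{x4,x7},{x6,x7},{x1,x2,x3},{x2,x4,x7},{x3,x4,x5}}
  A12={{x1,x3},{x3,x6},{x1,x2,x3},{x1,x3,x7}} A13={{x3,x7},{x4,x7},{x1,x3,x7},{x2,x4,x7}} A14={{x4},{x2,x3},{x2,x4},{x3,x4},{x3,x6},{x4,x5},{x4,x7},{x1,x2,x3},{x2,x4,x7},{x3,x4,x5}} A23={{x1,x7},{x6,x7},{x1,x3,x7}} A24={{x6},{x1,x2},{x3,x6},{x6,x7},{x1,x2,x3}} A34={{x2,x7},{x4,x7},{x6,x7},{x2,x4,x7}}
  A123={{x1,x3,x7}} A124={{x3,x6},{x1,x2,x3}} A134={{x4,x7},{x2,x4,x7}} A234={{x6,x7}}
C dims 4,6,4; δ0: rk_F2 3; δ1: rk_F2 3
Ȟ^0: (4−3)−0=1 ⇒ Z/2
Ȟ^1: (6−3)−3=0 ⇒ 0
Ȟ^2: (4−0)−3=1 ⇒ Z/2


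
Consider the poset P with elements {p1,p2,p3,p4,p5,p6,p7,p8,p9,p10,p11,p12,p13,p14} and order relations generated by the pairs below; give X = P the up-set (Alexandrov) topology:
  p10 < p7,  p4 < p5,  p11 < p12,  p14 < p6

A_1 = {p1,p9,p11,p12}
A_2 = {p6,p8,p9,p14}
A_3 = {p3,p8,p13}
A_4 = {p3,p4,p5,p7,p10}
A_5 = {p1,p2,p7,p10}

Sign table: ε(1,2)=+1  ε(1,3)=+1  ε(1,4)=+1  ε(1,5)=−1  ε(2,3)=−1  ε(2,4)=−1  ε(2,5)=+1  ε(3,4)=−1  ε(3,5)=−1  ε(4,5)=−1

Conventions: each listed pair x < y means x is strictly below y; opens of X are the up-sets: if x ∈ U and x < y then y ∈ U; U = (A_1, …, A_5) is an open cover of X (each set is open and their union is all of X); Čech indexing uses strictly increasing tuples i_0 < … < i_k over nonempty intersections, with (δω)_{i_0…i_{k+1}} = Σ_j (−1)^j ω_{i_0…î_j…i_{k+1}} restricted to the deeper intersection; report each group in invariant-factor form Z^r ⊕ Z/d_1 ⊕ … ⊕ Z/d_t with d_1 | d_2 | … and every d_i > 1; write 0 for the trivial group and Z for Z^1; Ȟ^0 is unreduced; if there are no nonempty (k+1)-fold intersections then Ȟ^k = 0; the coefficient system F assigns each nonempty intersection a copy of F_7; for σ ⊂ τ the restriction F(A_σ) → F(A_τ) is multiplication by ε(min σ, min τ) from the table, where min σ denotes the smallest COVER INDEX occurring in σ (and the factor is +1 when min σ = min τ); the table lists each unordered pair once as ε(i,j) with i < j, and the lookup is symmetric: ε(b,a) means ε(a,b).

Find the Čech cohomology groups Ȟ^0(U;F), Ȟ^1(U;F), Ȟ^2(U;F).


Ȟ^0 = Z/7, Ȟ^1 = Z/7 and Ȟ^2 = 0

nonempty overlaps:
  A12={p9} A15={p1} A23={p8} A34={p3} A45={p7,p10}
C dims 5,5; δ0: rk_F7 4
degree 0: 5−4−0 = 1 → Ȟ^0 ≅ Z/7
degree 1: 5−0−4 = 1 → Ȟ^1 ≅ Z/7
degree 2: 0−0−0 = 0 → Ȟ^2 ≅ 0


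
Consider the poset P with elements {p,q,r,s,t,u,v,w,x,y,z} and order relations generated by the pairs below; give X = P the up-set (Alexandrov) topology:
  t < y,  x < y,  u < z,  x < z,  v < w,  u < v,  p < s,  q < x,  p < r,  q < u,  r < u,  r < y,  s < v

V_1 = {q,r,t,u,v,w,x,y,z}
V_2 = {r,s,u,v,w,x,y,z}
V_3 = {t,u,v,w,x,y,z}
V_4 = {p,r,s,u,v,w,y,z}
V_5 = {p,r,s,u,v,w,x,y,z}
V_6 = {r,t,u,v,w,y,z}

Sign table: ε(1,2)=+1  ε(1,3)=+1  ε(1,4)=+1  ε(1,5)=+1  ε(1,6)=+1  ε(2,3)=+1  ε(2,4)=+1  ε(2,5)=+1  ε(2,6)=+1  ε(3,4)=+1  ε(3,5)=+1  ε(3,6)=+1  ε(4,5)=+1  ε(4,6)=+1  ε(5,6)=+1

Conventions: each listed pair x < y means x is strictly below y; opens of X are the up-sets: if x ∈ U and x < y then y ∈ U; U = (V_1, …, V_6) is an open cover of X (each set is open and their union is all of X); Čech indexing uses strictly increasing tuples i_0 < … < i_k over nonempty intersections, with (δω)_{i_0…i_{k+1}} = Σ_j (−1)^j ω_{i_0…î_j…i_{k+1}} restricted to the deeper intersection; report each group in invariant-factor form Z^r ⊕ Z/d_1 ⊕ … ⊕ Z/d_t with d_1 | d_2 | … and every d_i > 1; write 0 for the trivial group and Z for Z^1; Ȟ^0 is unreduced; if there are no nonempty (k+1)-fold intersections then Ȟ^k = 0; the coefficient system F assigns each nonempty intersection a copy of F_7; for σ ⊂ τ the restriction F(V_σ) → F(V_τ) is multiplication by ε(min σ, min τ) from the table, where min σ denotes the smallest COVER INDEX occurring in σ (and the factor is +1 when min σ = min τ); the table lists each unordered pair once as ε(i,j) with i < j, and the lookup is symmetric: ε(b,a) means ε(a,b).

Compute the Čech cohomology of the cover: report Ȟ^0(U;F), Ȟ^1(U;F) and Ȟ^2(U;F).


nerve simplices:
  V12={r,u,v,w,x,y,z} V13={t,u,v,w,x,y,z} V14={r,u,v,w,y,z} V15={r,u,v,w,x,y,z} V16={r,t,u,v,w,y,z} V23={u,v,w,x,y,z} V24={r,s,u,v,w,y,z} V25={r,s,u,v,w,x,y,z} V26={r,u,v,w,y,z} V34={u,v,w,y,z} V35={u,v,w,x,y,z} V36={t,u,v,w,y,z} V45={p,r,s,u,v,w,y,z} V46={r,u,v,w,y,z} V56={r,u,v,w,y,z}
  V123={u,v,w,x,y,z} V124={r,u,v,w,y,z} V125={r,u,v,w,x,y,z} V126={r,u,v,w,y,z} V134={u,v,w,y,z} V135={u,v,w,x,y,z} V136={t,u,v,w,y,z} V145={r,u,v,w,y,z} V146={r,u,v,w,y,z} V156={r,u,v,w,y,z} V234={u,v,w,y,z} V235={u,v,w,x,y,z} V236={u,v,w,y,z} V245={r,s,u,v,w,y,z} V246={r,u,v,w,y,z} V256={r,u,v,w,y,z} V345={u,v,w,y,z} V346={u,v,w,y,z} V356={u,v,w,y,z} V456={r,u,v,w,y,z}
  V1234={u,v,w,y,z} V1235={u,v,w,x,y,z} V1236={u,v,w,y,z} V1245={r,u,v,w,y,z} V1246={r,u,v,w,y,z} V1256={r,u,v,w,y,z} V1345={u,v,w,y,z} V1346={u,v,w,y,z} V1356={u,v,w,y,z} V1456={r,u,v,w,y,z} V2345={u,v,w,y,z} V2346={u,v,w,y,z} V2356={u,v,w,y,z} V2456={r,u,v,w,y,z} V3456={u,v,w,y,z}
  V12345={u,v,w,y,z} V12346={u,v,w,y,z} V12356={u,v,w,y,z} V12456={r,u,v,w,y,z} V13456={u,v,w,y,z} V23456={u,v,w,y,z}
  V123456={u,v,w,y,z}
C dims 6,15,20,15; δ0: rk_F7 5; δ1: rk_F7 10; δ2: rk_F7 10
degree 0: 6−5−0 = 1 → Ȟ^0 ≅ Z/7
degree 1: 15−10−5 = 0 → Ȟ^1 ≅ 0
degree 2: 20−10−10 = 0 → Ȟ^2 ≅ 0

Ȟ^0 = Z/7, Ȟ^1 = 0 and Ȟ^2 = 0


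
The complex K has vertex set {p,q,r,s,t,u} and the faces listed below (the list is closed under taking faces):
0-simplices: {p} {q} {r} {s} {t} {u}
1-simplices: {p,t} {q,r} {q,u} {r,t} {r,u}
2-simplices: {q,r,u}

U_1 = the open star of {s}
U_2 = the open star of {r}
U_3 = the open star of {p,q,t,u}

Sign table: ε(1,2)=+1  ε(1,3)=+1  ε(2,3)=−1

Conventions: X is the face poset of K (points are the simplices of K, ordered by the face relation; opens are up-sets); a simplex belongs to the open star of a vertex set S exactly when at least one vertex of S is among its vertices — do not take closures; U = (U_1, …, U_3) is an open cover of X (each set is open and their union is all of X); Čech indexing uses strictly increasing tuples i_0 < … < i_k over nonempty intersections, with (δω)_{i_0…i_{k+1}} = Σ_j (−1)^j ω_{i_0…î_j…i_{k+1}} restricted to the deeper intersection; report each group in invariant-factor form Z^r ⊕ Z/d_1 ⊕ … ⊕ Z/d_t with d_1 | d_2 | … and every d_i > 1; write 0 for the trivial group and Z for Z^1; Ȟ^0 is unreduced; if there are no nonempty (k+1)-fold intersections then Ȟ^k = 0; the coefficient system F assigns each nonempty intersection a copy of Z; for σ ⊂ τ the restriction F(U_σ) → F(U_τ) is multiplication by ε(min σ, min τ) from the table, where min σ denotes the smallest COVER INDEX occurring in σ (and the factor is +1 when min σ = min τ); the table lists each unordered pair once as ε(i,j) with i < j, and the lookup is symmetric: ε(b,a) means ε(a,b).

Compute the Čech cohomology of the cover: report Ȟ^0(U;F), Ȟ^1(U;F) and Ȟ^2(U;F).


Ȟ^0 ≅ Z^2, Ȟ^1 ≅ 0, Ȟ^2 ≅ 0

cover nerve:
  U1={{s}} U2={{r},{q,r},{r,t},{r,u},{q,r,u}} U3={{p},{q},{t},{u},{p,t},{q,r},{q,u},{r,t},{r,u},{q,r,u}}
  U23={{q,r},{r,t},{r,u},{q,r,u}}
C dims 3,1; δ0: rk 1, SNF 1^1
Ȟ^0: (3−1)−0=2 ⇒ Z^2
Ȟ^1: (1−0)−1=0 ⇒ 0
Ȟ^2: (0−0)−0=0 ⇒ 0


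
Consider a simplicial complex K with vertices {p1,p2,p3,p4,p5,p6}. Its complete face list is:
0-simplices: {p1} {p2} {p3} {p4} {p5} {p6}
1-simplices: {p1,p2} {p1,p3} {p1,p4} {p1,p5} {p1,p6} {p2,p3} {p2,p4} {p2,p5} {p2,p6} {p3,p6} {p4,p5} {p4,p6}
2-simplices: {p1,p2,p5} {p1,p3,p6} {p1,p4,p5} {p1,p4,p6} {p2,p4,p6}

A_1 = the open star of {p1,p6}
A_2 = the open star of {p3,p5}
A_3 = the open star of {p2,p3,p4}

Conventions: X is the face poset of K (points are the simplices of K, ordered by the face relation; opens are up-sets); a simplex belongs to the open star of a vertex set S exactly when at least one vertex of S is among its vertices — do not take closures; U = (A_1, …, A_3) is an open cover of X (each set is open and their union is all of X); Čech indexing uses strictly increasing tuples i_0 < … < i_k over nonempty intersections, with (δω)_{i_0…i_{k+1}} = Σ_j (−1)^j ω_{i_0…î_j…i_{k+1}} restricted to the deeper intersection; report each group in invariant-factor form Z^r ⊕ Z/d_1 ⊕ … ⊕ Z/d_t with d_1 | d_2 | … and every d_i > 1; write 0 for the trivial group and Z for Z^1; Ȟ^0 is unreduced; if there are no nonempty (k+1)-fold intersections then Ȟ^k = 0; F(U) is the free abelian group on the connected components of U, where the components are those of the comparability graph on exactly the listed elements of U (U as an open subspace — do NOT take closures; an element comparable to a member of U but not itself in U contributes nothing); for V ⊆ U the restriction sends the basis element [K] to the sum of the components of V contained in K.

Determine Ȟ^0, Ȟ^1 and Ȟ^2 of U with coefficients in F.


nonempty intersections:
  A1={{p1},{p6},{p1,p2},{p1,p3},{p1,p4},{p1,p5},{p1,p6},{p2,p6},{p3,p6},{p4,p6},{p1,p2,p5},{p1,p3,p6},{p1,p4,p5},{p1,p4,p6},{p2,p4,p6}} A2={{p3},{p5},{p1,p3},{p1,p5},{p2,p3},{p2,p5},{p3,p6},{p4,p5},{p1,p2,p5},{p1,p3,p6},{p1,p4,p5}} A3={{p2},{p3},{p4},{p1,p2},{p1,p3},{p1,p4},{p2,p3},{p2,p4},{p2,p5},{p2,p6},{p3,p6},{p4,p5},{p4,p6},{p1,p2,p5},{p1,p3,p6},{p1,p4,p5},{p1,p4,p6},{p2,p4,p6}}
  A12={{p1,p3},{p1,p5},{p3,p6},{p1,p2,p5},{p1,p3,p6},{p1,p4,p5}} A13={{p1,p2},{p1,p3},{p1,p4},{p2,p6},{p3,p6},{p4,p6},{p1,p2,p5},{p1,p3,p6},{p1,p4,p5},{p1,p4,p6},{p2,p4,p6}} A23={{p3},{p1,p3},{p2,p3},{p2,p5},{p3,p6},{p4,p5},{p1,p2,p5},{p1,p3,p6},{p1,p4,p5}}
  A123={{p1,p3},{p3,p6},{p1,p2,p5},{p1,p3,p6},{p1,p4,p5}}
components per intersection:
  A1: {{p1},{p6},{p1,p2},{p1,p3},{p1,p4},{p1,p5},{p1,p6},{p2,p6},{p3,p6},{p4,p6},{p1,p2,p5},{p1,p3,p6},{p1,p4,p5},{p1,p4,p6},{p2,p4,p6}}
  A2: {{p3},{p1,p3},{p2,p3},{p3,p6},{p1,p3,p6}} {{p5},{p1,p5},{p2,p5},{p4,p5},{p1,p2,p5},{p1,p4,p5}}
  A3: {{p2},{p3},{p4},{p1,p2},{p1,p3},{p1,p4},{p2,p3},{p2,p4},{p2,p5},{p2,p6},{p3,p6},{p4,p5},{p4,p6},{p1,p2,p5},{p1,p3,p6},{p1,p4,p5},{p1,p4,p6},{p2,p4,p6}}
  A12: {{p1,p3},{p3,p6},{p1,p3,p6}} {{p1,p5},{p1,p2,p5},{p1,p4,p5}}
  A13: {{p1,p2},{p1,p2,p5}} {{p1,p3},{p3,p6},{p1,p3,p6}} {{p1,p4},{p2,p6},{p4,p6},{p1,p4,p5},{p1,p4,p6},{p2,p4,p6}}
  A23: {{p3},{p1,p3},{p2,p3},{p3,p6},{p1,p3,p6}} {{p2,p5},{p1,p2,p5}} {{p4,p5},{p1,p4,p5}}
  A123: {{p1,p3},{p3,p6},{p1,p3,p6}} {{p1,p2,p5}} {{p1,p4,p5}}
C dims 4,8,3; δ0: rk 3, SNF 1^3; δ1: rk 3, SNF 1^3
Ȟ^0: (4−3)−0=1 ⇒ Z
Ȟ^1: (8−3)−3=2 ⇒ Z^2
Ȟ^2: (3−0)−3=0 ⇒ 0

Ȟ^0 ≅ Z,  Ȟ^1 ≅ Z^2,  Ȟ^2 ≅ 0


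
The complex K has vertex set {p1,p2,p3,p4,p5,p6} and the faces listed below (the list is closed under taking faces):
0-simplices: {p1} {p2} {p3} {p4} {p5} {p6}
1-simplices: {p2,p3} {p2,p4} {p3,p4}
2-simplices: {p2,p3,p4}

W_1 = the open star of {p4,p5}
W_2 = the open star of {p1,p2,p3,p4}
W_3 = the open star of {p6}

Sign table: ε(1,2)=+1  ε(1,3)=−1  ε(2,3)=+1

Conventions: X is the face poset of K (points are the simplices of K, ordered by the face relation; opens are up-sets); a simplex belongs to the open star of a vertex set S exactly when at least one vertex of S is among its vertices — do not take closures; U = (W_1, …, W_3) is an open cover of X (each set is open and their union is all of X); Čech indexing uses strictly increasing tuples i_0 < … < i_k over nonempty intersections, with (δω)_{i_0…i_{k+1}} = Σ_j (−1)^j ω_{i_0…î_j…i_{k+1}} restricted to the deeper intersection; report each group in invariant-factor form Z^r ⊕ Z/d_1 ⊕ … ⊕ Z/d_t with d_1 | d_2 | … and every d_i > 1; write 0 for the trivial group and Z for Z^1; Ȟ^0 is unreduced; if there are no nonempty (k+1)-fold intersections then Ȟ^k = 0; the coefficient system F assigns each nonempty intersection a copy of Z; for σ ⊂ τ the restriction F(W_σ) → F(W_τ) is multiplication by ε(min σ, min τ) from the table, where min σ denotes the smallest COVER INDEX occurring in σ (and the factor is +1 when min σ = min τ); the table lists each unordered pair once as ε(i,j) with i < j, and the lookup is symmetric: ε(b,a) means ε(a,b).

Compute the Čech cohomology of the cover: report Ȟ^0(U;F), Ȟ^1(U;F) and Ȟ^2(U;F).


nonempty overlaps:
  W1={{p4},{p5},{p2,p4},{p3,p4},{p2,p3,p4}} W2={{p1},{p2},{p3},{p4},{p2,p3},{p2,p4},{p3,p4},{p2,p3,p4}} W3={{p6}}
  W12={{p4},{p2,p4},{p3,p4},{p2,p3,p4}}
C dims 3,1; δ0: rk 1, SNF 1^1
degree 0: 3−1−0 = 2 → Ȟ^0 ≅ Z^2
degree 1: 1−0−1 = 0 → Ȟ^1 ≅ 0
degree 2: 0−0−0 = 0 → Ȟ^2 ≅ 0

Ȟ^0 ≅ Z^2, Ȟ^1 ≅ 0, Ȟ^2 ≅ 0


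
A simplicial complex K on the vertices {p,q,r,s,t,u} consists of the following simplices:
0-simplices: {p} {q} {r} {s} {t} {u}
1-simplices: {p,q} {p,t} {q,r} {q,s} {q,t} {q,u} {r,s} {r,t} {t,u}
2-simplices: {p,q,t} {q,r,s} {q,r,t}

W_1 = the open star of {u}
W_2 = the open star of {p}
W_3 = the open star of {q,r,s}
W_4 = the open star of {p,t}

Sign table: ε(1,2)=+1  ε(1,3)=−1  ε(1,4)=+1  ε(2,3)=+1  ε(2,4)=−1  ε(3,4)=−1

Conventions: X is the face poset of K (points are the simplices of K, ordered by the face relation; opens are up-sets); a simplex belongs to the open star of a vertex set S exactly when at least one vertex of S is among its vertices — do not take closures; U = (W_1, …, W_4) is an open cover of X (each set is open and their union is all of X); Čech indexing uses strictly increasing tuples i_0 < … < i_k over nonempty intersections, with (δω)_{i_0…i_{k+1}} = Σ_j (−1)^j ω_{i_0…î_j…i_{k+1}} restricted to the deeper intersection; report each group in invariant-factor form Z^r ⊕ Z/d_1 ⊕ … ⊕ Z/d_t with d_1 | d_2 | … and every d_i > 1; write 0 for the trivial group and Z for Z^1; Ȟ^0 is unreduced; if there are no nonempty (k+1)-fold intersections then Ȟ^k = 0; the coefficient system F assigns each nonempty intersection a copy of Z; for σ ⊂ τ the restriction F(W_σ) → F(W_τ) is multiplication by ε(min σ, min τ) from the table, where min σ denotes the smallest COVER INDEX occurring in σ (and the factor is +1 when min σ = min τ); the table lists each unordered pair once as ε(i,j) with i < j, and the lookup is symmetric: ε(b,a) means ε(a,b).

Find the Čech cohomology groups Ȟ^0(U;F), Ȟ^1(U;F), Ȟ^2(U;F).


nerve of the cover:
  W1={{u},{q,u},{t,u}} W2={{p},{p,q},{p,t},{p,q,t}} W3={{q},{r},{s},{p,q},{q,r},{q,s},{q,t},{q,u},{r,s},{r,t},{p,q,t},{q,r,s},{q,r,t}} W4={{p},{t},{p,q},{p,t},{q,t},{r,t},{t,u},{p,q,t},{q,r,t}}
  W13={{q,u}} W14={{t,u}} W23={{p,q},{p,q,t}} W24={{p},{p,q},{p,t},{p,q,t}} W34={{p,q},{q,t},{r,t},{p,q,t},{q,r,t}}
  W234={{p,q},{p,q,t}}
C dims 4,5,1; δ0: rk 3, SNF 1^3; δ1: rk 1, SNF 1^1
Ȟ^0 = (4 − 3) − 0 = 1, so Ȟ^0 ≅ Z
Ȟ^1 = (5 − 1) − 3 = 1, so Ȟ^1 ≅ Z
Ȟ^2 = (1 − 0) − 1 = 0, so Ȟ^2 ≅ 0

Ȟ^0(U;F) ≅ Z; Ȟ^1(U;F) ≅ Z; Ȟ^2(U;F) ≅ 0


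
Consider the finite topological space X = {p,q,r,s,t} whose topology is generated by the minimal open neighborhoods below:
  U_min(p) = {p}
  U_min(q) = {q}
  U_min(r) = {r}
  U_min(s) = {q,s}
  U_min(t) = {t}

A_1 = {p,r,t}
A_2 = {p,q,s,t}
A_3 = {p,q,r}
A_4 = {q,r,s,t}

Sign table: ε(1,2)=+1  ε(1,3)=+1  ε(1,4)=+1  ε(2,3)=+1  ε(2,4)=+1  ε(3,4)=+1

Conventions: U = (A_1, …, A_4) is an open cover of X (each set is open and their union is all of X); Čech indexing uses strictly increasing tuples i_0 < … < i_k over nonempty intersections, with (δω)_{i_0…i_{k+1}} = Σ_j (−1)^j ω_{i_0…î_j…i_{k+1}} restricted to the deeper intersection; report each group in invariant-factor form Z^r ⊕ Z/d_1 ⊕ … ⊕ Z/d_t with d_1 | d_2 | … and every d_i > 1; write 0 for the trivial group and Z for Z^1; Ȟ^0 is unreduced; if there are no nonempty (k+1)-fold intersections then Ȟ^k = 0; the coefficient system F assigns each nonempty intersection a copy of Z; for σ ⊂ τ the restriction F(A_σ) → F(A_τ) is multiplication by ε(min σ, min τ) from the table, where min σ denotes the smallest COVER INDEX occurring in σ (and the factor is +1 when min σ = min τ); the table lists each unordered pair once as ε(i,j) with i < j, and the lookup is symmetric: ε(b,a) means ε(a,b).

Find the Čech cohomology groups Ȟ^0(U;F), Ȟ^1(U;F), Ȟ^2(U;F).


Ȟ^0(U;F) ≅ Z; Ȟ^1(U;F) ≅ 0; Ȟ^2(U;F) ≅ Z

cover nerve:
  A12={p,t} A13={p,r} A14={r,t} A23={p,q} A24={q,s,t} A34={q,r}
  A123={p} A124={t} A134={r} A234={q}
C dims 4,6,4; δ0: rk 3, SNF 1^3; δ1: rk 3, SNF 1^3
Ȟ^0: (4−3)−0=1 ⇒ Z
Ȟ^1: (6−3)−3=0 ⇒ 0
Ȟ^2: (4−0)−3=1 ⇒ Z


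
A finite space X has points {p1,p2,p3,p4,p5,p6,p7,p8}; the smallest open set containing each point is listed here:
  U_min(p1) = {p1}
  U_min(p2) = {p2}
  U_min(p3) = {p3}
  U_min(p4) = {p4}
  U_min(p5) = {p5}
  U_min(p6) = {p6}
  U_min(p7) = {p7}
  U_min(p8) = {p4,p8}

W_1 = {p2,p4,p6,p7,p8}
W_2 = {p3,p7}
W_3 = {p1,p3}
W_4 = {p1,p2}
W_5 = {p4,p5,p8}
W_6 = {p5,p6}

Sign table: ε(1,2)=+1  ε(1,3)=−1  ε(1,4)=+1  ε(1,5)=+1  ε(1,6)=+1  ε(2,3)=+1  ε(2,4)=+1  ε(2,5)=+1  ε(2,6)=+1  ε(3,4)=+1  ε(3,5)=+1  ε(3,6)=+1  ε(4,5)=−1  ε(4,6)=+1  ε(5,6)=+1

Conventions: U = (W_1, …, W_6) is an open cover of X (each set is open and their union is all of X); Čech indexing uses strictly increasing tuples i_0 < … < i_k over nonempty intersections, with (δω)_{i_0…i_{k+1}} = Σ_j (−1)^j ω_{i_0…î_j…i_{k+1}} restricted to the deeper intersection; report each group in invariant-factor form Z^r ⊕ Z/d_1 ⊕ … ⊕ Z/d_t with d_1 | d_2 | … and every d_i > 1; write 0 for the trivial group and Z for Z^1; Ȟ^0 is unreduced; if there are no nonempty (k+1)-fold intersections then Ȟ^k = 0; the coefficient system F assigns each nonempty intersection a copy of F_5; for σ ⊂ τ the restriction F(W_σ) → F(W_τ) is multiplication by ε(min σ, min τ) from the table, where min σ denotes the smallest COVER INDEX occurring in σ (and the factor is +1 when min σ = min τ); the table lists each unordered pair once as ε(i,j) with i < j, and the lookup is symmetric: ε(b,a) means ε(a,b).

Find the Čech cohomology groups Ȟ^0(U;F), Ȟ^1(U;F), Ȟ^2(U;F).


nonempty intersections:
  W12={p7} W14={p2} W15={p4,p8} W16={p6} W23={p3} W34={p1} W56={p5}
C dims 6,7; δ0: rk_F5 5
Ȟ^0: (6−5)−0=1 ⇒ Z/5
Ȟ^1: (7−0)−5=2 ⇒ Z/5 ⊕ Z/5
Ȟ^2: (0−0)−0=0 ⇒ 0

Ȟ^0(U;F) ≅ Z/5; Ȟ^1(U;F) ≅ Z/5 ⊕ Z/5; Ȟ^2(U;F) ≅ 0


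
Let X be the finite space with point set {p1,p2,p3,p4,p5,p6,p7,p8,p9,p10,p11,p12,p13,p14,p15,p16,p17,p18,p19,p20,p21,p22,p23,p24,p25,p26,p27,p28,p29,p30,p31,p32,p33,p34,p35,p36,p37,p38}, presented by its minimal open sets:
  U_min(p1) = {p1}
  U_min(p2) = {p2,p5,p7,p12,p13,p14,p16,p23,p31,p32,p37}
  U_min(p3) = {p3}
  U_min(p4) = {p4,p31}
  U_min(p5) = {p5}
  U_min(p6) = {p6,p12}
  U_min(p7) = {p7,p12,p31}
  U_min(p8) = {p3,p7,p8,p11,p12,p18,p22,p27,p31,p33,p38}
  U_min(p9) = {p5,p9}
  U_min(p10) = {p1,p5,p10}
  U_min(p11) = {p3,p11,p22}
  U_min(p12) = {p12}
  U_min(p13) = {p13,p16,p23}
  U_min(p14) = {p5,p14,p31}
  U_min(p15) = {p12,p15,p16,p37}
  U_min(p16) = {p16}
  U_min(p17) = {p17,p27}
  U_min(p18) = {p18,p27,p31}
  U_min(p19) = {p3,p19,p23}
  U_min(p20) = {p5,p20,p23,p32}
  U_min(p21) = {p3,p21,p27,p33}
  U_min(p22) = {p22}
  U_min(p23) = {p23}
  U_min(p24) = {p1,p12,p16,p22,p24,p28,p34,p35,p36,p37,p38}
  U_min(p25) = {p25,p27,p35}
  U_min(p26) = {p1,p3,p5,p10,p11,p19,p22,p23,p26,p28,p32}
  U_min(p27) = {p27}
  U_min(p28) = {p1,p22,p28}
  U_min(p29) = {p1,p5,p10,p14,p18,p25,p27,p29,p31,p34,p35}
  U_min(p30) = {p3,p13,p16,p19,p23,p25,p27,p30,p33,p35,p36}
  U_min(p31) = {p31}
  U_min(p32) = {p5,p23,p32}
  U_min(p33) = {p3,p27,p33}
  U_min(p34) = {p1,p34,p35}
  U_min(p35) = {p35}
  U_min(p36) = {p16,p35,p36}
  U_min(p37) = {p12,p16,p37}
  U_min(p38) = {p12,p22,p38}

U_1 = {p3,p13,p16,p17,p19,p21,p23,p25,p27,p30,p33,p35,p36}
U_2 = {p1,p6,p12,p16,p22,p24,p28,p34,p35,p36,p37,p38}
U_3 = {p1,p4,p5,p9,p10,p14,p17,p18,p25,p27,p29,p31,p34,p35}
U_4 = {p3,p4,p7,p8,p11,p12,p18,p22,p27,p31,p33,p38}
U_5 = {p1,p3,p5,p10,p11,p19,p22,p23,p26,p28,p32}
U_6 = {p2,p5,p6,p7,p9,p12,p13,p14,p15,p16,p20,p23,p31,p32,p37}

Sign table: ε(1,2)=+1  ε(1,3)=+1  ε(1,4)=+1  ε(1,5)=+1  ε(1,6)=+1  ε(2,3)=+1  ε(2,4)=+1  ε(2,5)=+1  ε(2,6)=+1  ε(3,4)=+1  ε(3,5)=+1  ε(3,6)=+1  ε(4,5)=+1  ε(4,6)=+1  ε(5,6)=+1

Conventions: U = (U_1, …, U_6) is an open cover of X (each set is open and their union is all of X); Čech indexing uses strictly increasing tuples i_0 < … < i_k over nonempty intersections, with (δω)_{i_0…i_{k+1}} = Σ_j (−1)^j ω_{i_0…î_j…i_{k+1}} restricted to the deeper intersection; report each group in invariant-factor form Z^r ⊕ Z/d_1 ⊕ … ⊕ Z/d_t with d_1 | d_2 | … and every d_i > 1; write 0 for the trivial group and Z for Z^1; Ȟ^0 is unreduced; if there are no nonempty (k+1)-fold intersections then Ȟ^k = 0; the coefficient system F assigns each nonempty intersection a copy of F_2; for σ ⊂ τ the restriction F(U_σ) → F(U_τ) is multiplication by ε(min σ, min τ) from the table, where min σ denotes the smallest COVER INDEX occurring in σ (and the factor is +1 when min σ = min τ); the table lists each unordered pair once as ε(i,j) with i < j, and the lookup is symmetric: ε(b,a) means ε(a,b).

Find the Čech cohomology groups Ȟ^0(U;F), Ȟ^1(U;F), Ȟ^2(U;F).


nonempty overlaps:
  U12={p16,p35,p36} U13={p17,p25,p27,p35} U14={p3,p27,p33} U15={p3,p19,p23} U16={p13,p16,p23} U23={p1,p34,p35} U24={p12,p22,p38} U25={p1,p22,p28} U26={p6,p12,p16,p37} U34={p4,p18,p27,p31} U35={p1,p5,p10} U36={p5,p9,p14,p31} U45={p3,p11,p22} U46={p7,p12,p31} U56={p5,p23,p32}
  U123={p35} U126={p16} U134={p27} U145={p3} U156={p23} U235={p1} U245={p22} U246={p12} U346={p31} U356={p5}
C dims 6,15,10; δ0: rk_F2 5; δ1: rk_F2 9
degree 0: 6−5−0 = 1 → Ȟ^0 ≅ Z/2
degree 1: 15−9−5 = 1 → Ȟ^1 ≅ Z/2
degree 2: 10−0−9 = 1 → Ȟ^2 ≅ Z/2

Ȟ^0 = Z/2,  Ȟ^1 = Z/2,  Ȟ^2 = Z/2


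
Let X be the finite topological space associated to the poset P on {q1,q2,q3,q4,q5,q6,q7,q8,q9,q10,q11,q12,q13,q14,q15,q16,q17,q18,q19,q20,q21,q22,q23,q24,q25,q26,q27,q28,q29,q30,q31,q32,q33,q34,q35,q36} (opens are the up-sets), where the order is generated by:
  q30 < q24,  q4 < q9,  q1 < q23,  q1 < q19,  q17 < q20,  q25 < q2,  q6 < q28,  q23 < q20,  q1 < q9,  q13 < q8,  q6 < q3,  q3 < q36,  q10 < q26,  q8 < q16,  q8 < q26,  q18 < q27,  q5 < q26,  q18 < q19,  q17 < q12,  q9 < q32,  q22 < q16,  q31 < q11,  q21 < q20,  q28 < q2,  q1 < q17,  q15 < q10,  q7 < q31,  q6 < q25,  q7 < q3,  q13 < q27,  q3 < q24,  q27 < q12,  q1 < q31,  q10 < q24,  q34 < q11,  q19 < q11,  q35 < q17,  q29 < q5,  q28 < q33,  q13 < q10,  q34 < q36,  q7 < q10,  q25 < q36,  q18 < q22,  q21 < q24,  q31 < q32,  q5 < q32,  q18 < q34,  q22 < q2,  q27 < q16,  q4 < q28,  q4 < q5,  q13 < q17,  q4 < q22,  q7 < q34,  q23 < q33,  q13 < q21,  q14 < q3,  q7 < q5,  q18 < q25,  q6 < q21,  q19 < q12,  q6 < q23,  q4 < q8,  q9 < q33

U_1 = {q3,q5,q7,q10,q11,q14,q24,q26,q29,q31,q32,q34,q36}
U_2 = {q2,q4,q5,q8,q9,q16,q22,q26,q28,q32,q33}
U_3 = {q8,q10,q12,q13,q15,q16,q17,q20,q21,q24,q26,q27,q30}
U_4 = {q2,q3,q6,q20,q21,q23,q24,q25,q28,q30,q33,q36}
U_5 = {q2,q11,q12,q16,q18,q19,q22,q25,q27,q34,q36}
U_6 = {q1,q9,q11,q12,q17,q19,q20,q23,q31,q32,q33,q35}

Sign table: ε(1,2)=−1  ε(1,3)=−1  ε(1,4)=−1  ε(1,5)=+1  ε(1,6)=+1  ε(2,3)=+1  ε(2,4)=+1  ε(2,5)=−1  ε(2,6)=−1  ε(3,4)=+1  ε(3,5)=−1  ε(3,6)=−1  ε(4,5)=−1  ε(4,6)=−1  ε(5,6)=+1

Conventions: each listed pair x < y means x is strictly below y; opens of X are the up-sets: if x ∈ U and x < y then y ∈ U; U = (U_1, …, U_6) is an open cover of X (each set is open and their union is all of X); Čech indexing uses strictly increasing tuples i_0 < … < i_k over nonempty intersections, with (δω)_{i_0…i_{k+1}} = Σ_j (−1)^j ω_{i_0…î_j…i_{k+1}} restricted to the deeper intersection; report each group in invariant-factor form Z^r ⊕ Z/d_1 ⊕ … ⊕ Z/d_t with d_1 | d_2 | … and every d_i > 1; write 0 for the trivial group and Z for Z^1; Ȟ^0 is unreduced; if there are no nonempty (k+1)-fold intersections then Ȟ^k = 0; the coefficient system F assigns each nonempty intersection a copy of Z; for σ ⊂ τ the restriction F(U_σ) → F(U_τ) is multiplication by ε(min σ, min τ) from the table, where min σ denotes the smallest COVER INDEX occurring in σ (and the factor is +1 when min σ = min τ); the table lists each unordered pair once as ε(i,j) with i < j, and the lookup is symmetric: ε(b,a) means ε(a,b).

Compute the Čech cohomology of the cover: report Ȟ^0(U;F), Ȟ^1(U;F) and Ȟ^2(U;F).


Ȟ^0 ≅ Z, Ȟ^1 ≅ 0, Ȟ^2 ≅ Z/2

nerve simplices:
  U12={q5,q26,q32} U13={q10,q24,q26} U14={q3,q24,q36} U15={q11,q34,q36} U16={q11,q31,q32} U23={q8,q16,q26} U24={q2,q28,q33} U25={q2,q16,q22} U26={q9,q32,q33} U34={q20,q21,q24,q30} U35={q12,q16,q27} U36={q12,q17,q20} U45={q2,q25,q36} U46={q20,q23,q33} U56={q11,q12,q19}
  U123={q26} U126={q32} U134={q24} U145={q36} U156={q11} U235={q16} U245={q2} U246={q33} U346={q20} U356={q12}
C dims 6,15,10; δ0: rk 5, SNF 1^5; δ1: rk 10, SNF 1^9·2
degree 0: 6−5−0 = 1 → Ȟ^0 ≅ Z
degree 1: 15−10−5 = 0 → Ȟ^1 ≅ 0
degree 2: 10−0−10 = 0 plus torsion [2] → Ȟ^2 ≅ Z/2
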